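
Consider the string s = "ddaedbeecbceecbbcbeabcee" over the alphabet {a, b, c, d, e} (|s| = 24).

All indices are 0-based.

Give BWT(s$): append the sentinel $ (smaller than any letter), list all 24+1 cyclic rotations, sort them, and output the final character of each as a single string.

eedcbaccdeebbbde$ebeeaccb

rank  rotation                   last
    0  $ddaedbeecbceecbbcbeabcee  e
    1  abcee$ddaedbeecbceecbbcbe  e
    2  aedbeecbceecbbcbeabcee$dd  d
    3  bbcbeabcee$ddaedbeecbceec  c
    4  bcbeabcee$ddaedbeecbceecb  b
    5  bcee$ddaedbeecbceecbbcbea  a
    6  bceecbbcbeabcee$ddaedbeec  c
    7  beabcee$ddaedbeecbceecbbc  c
    8  beecbceecbbcbeabcee$ddaed  d
    9  cbbcbeabcee$ddaedbeecbcee  e
   10  cbceecbbcbeabcee$ddaedbee  e
   11  cbeabcee$ddaedbeecbceecbb  b
   12  cee$ddaedbeecbceecbbcbeab  b
   13  ceecbbcbeabcee$ddaedbeecb  b
   14  daedbeecbceecbbcbeabcee$d  d
   15  dbeecbceecbbcbeabcee$ddae  e
   16  ddaedbeecbceecbbcbeabcee$  $
   17  e$ddaedbeecbceecbbcbeabce  e
   18  eabcee$ddaedbeecbceecbbcb  b
   19  ecbbcbeabcee$ddaedbeecbce  e
   20  ecbceecbbcbeabcee$ddaedbe  e
   21  edbeecbceecbbcbeabcee$dda  a
   22  ee$ddaedbeecbceecbbcbeabc  c
   23  eecbbcbeabcee$ddaedbeecbc  c
   24  eecbceecbbcbeabcee$ddaedb  b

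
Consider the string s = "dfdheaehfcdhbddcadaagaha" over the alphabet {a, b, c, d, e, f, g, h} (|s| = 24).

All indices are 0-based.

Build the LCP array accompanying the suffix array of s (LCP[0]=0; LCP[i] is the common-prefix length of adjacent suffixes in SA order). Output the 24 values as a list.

rank | idx | suffix
   0 |  23 | a
   1 |  18 | aagaha
   2 |  16 | adaagaha
   3 |   5 | aehfcdhbddcadaagaha
   4 |  19 | agaha
   5 |  21 | aha
   6 |  12 | bddcadaagaha
   7 |  15 | cadaagaha
   8 |   9 | cdhbddcadaagaha
   9 |  17 | daagaha
  10 |  14 | dcadaagaha
  11 |  13 | ddcadaagaha
  12 |   0 | dfdheaehfcdhbddcadaagaha
  13 |  10 | dhbddcadaagaha
  14 |   2 | dheaehfcdhbddcadaagaha
  15 |   4 | eaehfcdhbddcadaagaha
  16 |   6 | ehfcdhbddcadaagaha
  17 |   8 | fcdhbddcadaagaha
  18 |   1 | fdheaehfcdhbddcadaagaha
  19 |  20 | gaha
  20 |  22 | ha
  21 |  11 | hbddcadaagaha
  22 |   3 | heaehfcdhbddcadaagaha
  23 |   7 | hfcdhbddcadaagaha

SA = [23, 18, 16, 5, 19, 21, 12, 15, 9, 17, 14, 13, 0, 10, 2, 4, 6, 8, 1, 20, 22, 11, 3, 7]
i: (SA[i-1],SA[i]) lcp shared
  1: (23,18) 1 'a'
  2: (18,16) 1 'a'
  3: (16,5) 1 'a'
  4: (5,19) 1 'a'
  5: (19,21) 1 'a'
  6: (21,12) 0 ''
  7: (12,15) 0 ''
  8: (15,9) 1 'c'
  9: (9,17) 0 ''
  10: (17,14) 1 'd'
  11: (14,13) 1 'd'
  12: (13,0) 1 'd'
  13: (0,10) 1 'd'
  14: (10,2) 2 'dh'
  15: (2,4) 0 ''
  16: (4,6) 1 'e'
  17: (6,8) 0 ''
  18: (8,1) 1 'f'
  19: (1,20) 0 ''
  20: (20,22) 0 ''
  21: (22,11) 1 'h'
  22: (11,3) 1 'h'
  23: (3,7) 1 'h'

[0, 1, 1, 1, 1, 1, 0, 0, 1, 0, 1, 1, 1, 1, 2, 0, 1, 0, 1, 0, 0, 1, 1, 1]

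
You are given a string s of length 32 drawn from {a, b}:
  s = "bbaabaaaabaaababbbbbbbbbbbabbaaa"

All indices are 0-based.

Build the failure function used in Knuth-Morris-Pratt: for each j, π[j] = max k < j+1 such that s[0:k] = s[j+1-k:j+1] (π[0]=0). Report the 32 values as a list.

[0, 1, 0, 0, 1, 0, 0, 0, 0, 1, 0, 0, 0, 1, 0, 1, 2, 2, 2, 2, 2, 2, 2, 2, 2, 2, 3, 1, 2, 3, 4, 0]

π[0] = 0
j=1 s[j]='b': π[1]=1 (border 'b')
j=2 s[j]='a': k: 1→0; π[2]=0 (border '')
j=3 s[j]='a': π[3]=0 (border '')
j=4 s[j]='b': π[4]=1 (border 'b')
j=5 s[j]='a': k: 1→0; π[5]=0 (border '')
j=6 s[j]='a': π[6]=0 (border '')
j=7 s[j]='a': π[7]=0 (border '')
j=8 s[j]='a': π[8]=0 (border '')
j=9 s[j]='b': π[9]=1 (border 'b')
j=10 s[j]='a': k: 1→0; π[10]=0 (border '')
j=11 s[j]='a': π[11]=0 (border '')
j=12 s[j]='a': π[12]=0 (border '')
j=13 s[j]='b': π[13]=1 (border 'b')
j=14 s[j]='a': k: 1→0; π[14]=0 (border '')
j=15 s[j]='b': π[15]=1 (border 'b')
j=16 s[j]='b': π[16]=2 (border 'bb')
j=17 s[j]='b': k: 2→1; π[17]=2 (border 'bb')
j=18 s[j]='b': k: 2→1; π[18]=2 (border 'bb')
j=19 s[j]='b': k: 2→1; π[19]=2 (border 'bb')
j=20 s[j]='b': k: 2→1; π[20]=2 (border 'bb')
j=21 s[j]='b': k: 2→1; π[21]=2 (border 'bb')
j=22 s[j]='b': k: 2→1; π[22]=2 (border 'bb')
j=23 s[j]='b': k: 2→1; π[23]=2 (border 'bb')
j=24 s[j]='b': k: 2→1; π[24]=2 (border 'bb')
j=25 s[j]='b': k: 2→1; π[25]=2 (border 'bb')
j=26 s[j]='a': π[26]=3 (border 'bba')
j=27 s[j]='b': k: 3→0; π[27]=1 (border 'b')
j=28 s[j]='b': π[28]=2 (border 'bb')
j=29 s[j]='a': π[29]=3 (border 'bba')
j=30 s[j]='a': π[30]=4 (border 'bbaa')
j=31 s[j]='a': k: 4→0; π[31]=0 (border '')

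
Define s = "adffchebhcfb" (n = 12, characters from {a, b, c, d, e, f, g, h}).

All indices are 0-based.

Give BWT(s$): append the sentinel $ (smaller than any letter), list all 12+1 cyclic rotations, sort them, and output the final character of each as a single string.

b$fehfahcfdbc

rank  rotation       last
    0  $adffchebhcfb  b
    1  adffchebhcfb$  $
    2  b$adffchebhcf  f
    3  bhcfb$adffche  e
    4  cfb$adffchebh  h
    5  chebhcfb$adff  f
    6  dffchebhcfb$a  a
    7  ebhcfb$adffch  h
    8  fb$adffchebhc  c
    9  fchebhcfb$adf  f
   10  ffchebhcfb$ad  d
   11  hcfb$adffcheb  b
   12  hebhcfb$adffc  c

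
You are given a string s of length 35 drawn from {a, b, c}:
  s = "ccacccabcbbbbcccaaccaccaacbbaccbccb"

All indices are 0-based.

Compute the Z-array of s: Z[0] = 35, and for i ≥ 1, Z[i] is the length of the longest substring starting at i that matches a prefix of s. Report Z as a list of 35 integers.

[35, 1, 0, 2, 3, 1, 0, 0, 1, 0, 0, 0, 0, 2, 3, 1, 0, 0, 5, 1, 0, 3, 1, 0, 0, 1, 0, 0, 0, 2, 1, 0, 2, 1, 0]

Z[0]=35
i=1: i≥r, start 0; Z[1]=1 scan→box=[1,2)
i=2: i≥r, start 0; Z[2]=0
i=3: i≥r, start 0; Z[3]=2 scan→box=[3,5)
i=4: min(r-i=1, Z[1]=1)=1; Z[4]=3 scan→box=[4,7)
i=5: min(r-i=2, Z[1]=1)=1; Z[5]=1
i=6: min(r-i=1, Z[2]=0)=0; Z[6]=0
i=7: i≥r, start 0; Z[7]=0
i=8: i≥r, start 0; Z[8]=1 scan→box=[8,9)
i=9: i≥r, start 0; Z[9]=0
i=10: i≥r, start 0; Z[10]=0
i=11: i≥r, start 0; Z[11]=0
i=12: i≥r, start 0; Z[12]=0
i=13: i≥r, start 0; Z[13]=2 scan→box=[13,15)
i=14: min(r-i=1, Z[1]=1)=1; Z[14]=3 scan→box=[14,17)
i=15: min(r-i=2, Z[1]=1)=1; Z[15]=1
i=16: min(r-i=1, Z[2]=0)=0; Z[16]=0
i=17: i≥r, start 0; Z[17]=0
i=18: i≥r, start 0; Z[18]=5 scan→box=[18,23)
i=19: min(r-i=4, Z[1]=1)=1; Z[19]=1
i=20: min(r-i=3, Z[2]=0)=0; Z[20]=0
i=21: min(r-i=2, Z[3]=2)=2; Z[21]=3 scan→box=[21,24)
i=22: min(r-i=2, Z[1]=1)=1; Z[22]=1
i=23: min(r-i=1, Z[2]=0)=0; Z[23]=0
i=24: i≥r, start 0; Z[24]=0
i=25: i≥r, start 0; Z[25]=1 scan→box=[25,26)
i=26: i≥r, start 0; Z[26]=0
i=27: i≥r, start 0; Z[27]=0
i=28: i≥r, start 0; Z[28]=0
i=29: i≥r, start 0; Z[29]=2 scan→box=[29,31)
i=30: min(r-i=1, Z[1]=1)=1; Z[30]=1
i=31: i≥r, start 0; Z[31]=0
i=32: i≥r, start 0; Z[32]=2 scan→box=[32,34)
i=33: min(r-i=1, Z[1]=1)=1; Z[33]=1
i=34: i≥r, start 0; Z[34]=0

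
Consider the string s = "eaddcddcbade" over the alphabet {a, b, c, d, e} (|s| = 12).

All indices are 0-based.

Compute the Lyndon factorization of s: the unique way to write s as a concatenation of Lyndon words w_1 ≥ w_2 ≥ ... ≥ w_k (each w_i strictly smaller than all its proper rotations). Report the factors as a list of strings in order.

emit factor 1: 'e' (i=0, period=1)
emit factor 2: 'addcddcbade' (i=1, period=11)

["e", "addcddcbade"]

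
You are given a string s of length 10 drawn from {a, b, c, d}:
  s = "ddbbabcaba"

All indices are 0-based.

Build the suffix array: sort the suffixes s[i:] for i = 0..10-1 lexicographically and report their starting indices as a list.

rank | idx | suffix
   0 |   9 | a
   1 |   7 | aba
   2 |   4 | abcaba
   3 |   8 | ba
   4 |   3 | babcaba
   5 |   2 | bbabcaba
   6 |   5 | bcaba
   7 |   6 | caba
   8 |   1 | dbbabcaba
   9 |   0 | ddbbabcaba

[9, 7, 4, 8, 3, 2, 5, 6, 1, 0]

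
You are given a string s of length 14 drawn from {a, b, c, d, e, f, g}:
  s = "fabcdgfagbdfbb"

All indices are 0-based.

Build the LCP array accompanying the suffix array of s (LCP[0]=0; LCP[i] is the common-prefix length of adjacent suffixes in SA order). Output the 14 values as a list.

sorted suffixes:
  #0 SA[0]=1  'abcdgfagbdfbb'
  #1 SA[1]=7  'agbdfbb'
  #2 SA[2]=13  'b'
  #3 SA[3]=12  'bb'
  #4 SA[4]=2  'bcdgfagbdfbb'
  #5 SA[5]=9  'bdfbb'
  #6 SA[6]=3  'cdgfagbdfbb'
  #7 SA[7]=10  'dfbb'
  #8 SA[8]=4  'dgfagbdfbb'
  #9 SA[9]=0  'fabcdgfagbdfbb'
  #10 SA[10]=6  'fagbdfbb'
  #11 SA[11]=11  'fbb'
  #12 SA[12]=8  'gbdfbb'
  #13 SA[13]=5  'gfagbdfbb'

SA = [1, 7, 13, 12, 2, 9, 3, 10, 4, 0, 6, 11, 8, 5]
[i] adj suffixes → lcp
  [1] 1/7 → 1 ('a')
  [2] 7/13 → 0 ('')
  [3] 13/12 → 1 ('b')
  [4] 12/2 → 1 ('b')
  [5] 2/9 → 1 ('b')
  [6] 9/3 → 0 ('')
  [7] 3/10 → 0 ('')
  [8] 10/4 → 1 ('d')
  [9] 4/0 → 0 ('')
  [10] 0/6 → 2 ('fa')
  [11] 6/11 → 1 ('f')
  [12] 11/8 → 0 ('')
  [13] 8/5 → 1 ('g')

[0, 1, 0, 1, 1, 1, 0, 0, 1, 0, 2, 1, 0, 1]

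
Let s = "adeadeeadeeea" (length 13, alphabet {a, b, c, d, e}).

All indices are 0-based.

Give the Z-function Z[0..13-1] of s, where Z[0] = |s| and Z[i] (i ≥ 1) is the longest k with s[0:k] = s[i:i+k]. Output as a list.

Z[0]=13
i=1: outside box; Z[1]=0
i=2: outside box; Z[2]=0
i=3: outside box; Z[3]=3 scan→box=[3,6)
i=4: min(r-i=2, Z[1]=0)=0; Z[4]=0
i=5: min(r-i=1, Z[2]=0)=0; Z[5]=0
i=6: outside box; Z[6]=0
i=7: outside box; Z[7]=3 scan→box=[7,10)
i=8: min(r-i=2, Z[1]=0)=0; Z[8]=0
i=9: min(r-i=1, Z[2]=0)=0; Z[9]=0
i=10: outside box; Z[10]=0
i=11: outside box; Z[11]=0
i=12: outside box; Z[12]=1 scan→box=[12,13)

[13, 0, 0, 3, 0, 0, 0, 3, 0, 0, 0, 0, 1]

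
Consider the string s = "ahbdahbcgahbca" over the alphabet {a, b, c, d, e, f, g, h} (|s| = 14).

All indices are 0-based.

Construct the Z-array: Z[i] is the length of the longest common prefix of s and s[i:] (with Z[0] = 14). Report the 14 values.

Z[0]=14
i=1: fresh scan; Z[1]=0
i=2: fresh scan; Z[2]=0
i=3: fresh scan; Z[3]=0
i=4: fresh scan; Z[4]=3 grow→box=[4,7)
i=5: min(r-i=2, Z[1]=0)=0; Z[5]=0
i=6: min(r-i=1, Z[2]=0)=0; Z[6]=0
i=7: fresh scan; Z[7]=0
i=8: fresh scan; Z[8]=0
i=9: fresh scan; Z[9]=3 grow→box=[9,12)
i=10: min(r-i=2, Z[1]=0)=0; Z[10]=0
i=11: min(r-i=1, Z[2]=0)=0; Z[11]=0
i=12: fresh scan; Z[12]=0
i=13: fresh scan; Z[13]=1 grow→box=[13,14)

[14, 0, 0, 0, 3, 0, 0, 0, 0, 3, 0, 0, 0, 1]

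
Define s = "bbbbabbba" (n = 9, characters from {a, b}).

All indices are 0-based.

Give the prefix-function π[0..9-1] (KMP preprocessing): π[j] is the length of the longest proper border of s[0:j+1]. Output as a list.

[0, 1, 2, 3, 0, 1, 2, 3, 0]

π[0] = 0
j=1 s[j]='b': π[1]=1 (border 'b')
j=2 s[j]='b': π[2]=2 (border 'bb')
j=3 s[j]='b': π[3]=3 (border 'bbb')
j=4 s[j]='a': k: 3→2→1→0; π[4]=0 (border '')
j=5 s[j]='b': π[5]=1 (border 'b')
j=6 s[j]='b': π[6]=2 (border 'bb')
j=7 s[j]='b': π[7]=3 (border 'bbb')
j=8 s[j]='a': k: 3→2→1→0; π[8]=0 (border '')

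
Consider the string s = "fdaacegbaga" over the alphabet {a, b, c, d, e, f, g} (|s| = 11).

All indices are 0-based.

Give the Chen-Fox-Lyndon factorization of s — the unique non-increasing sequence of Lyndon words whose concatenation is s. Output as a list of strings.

emit factor 1: 'f' (i=0, period=1)
emit factor 2: 'd' (i=1, period=1)
emit factor 3: 'aacegbag' (i=2, period=8)
emit factor 4: 'a' (i=10, period=1)

["f", "d", "aacegbag", "a"]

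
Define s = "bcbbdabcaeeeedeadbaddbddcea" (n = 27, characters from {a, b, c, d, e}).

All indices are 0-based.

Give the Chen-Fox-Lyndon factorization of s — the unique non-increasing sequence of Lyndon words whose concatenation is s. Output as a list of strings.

emit factor 1: 'bc' (i=0, period=2)
emit factor 2: 'bbd' (i=2, period=3)
emit factor 3: 'abcaeeeedeadbaddbddce' (i=5, period=21)
emit factor 4: 'a' (i=26, period=1)

["bc", "bbd", "abcaeeeedeadbaddbddce", "a"]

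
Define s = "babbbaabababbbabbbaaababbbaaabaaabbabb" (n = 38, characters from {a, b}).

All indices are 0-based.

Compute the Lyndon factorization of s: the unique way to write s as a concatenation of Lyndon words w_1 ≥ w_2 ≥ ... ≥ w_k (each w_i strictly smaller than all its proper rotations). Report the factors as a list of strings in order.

emit factor 1: 'b' (i=0, period=1)
emit factor 2: 'abbb' (i=1, period=4)
emit factor 3: 'aabababbbabbb' (i=5, period=13)
emit factor 4: 'aaababbb' (i=18, period=8)
emit factor 5: 'aaabaaabbabb' (i=26, period=12)

["b", "abbb", "aabababbbabbb", "aaababbb", "aaabaaabbabb"]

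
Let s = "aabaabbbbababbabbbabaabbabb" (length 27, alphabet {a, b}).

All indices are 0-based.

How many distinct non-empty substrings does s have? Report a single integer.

292

sorted suffixes:
  #0 SA[0]=0  'aabaabbbbababbabbbabaabbabb'
  #1 SA[1]=20  'aabbabb'
  #2 SA[2]=3  'aabbbbababbabbbabaabbabb'
  #3 SA[3]=18  'abaabbabb'
  #4 SA[4]=1  'abaabbbbababbabbbabaabbabb'
  #5 SA[5]=9  'ababbabbbabaabbabb'
  #6 SA[6]=24  'abb'
  #7 SA[7]=21  'abbabb'
  #8 SA[8]=11  'abbabbbabaabbabb'
  #9 SA[9]=14  'abbbabaabbabb'
  #10 SA[10]=4  'abbbbababbabbbabaabbabb'
  #11 SA[11]=26  'b'
  #12 SA[12]=19  'baabbabb'
  #13 SA[13]=2  'baabbbbababbabbbabaabbabb'
  #14 SA[14]=17  'babaabbabb'
  #15 SA[15]=8  'bababbabbbabaabbabb'
  #16 SA[16]=23  'babb'
  #17 SA[17]=10  'babbabbbabaabbabb'
  #18 SA[18]=13  'babbbabaabbabb'
  #19 SA[19]=25  'bb'
  #20 SA[20]=16  'bbabaabbabb'
  #21 SA[21]=7  'bbababbabbbabaabbabb'
  #22 SA[22]=22  'bbabb'
  #23 SA[23]=12  'bbabbbabaabbabb'
  #24 SA[24]=15  'bbbabaabbabb'
  #25 SA[25]=6  'bbbababbabbbabaabbabb'
  #26 SA[26]=5  'bbbbababbabbbabaabbabb'

SA = [0, 20, 3, 18, 1, 9, 24, 21, 11, 14, 4, 26, 19, 2, 17, 8, 23, 10, 13, 25, 16, 7, 22, 12, 15, 6, 5]
[i] adj suffixes → lcp
  [1] 0/20 → 3 ('aab')
  [2] 20/3 → 4 ('aabb')
  [3] 3/18 → 1 ('a')
  [4] 18/1 → 6 ('abaabb')
  [5] 1/9 → 3 ('aba')
  [6] 9/24 → 2 ('ab')
  [7] 24/21 → 3 ('abb')
  [8] 21/11 → 6 ('abbabb')
  [9] 11/14 → 3 ('abb')
  [10] 14/4 → 4 ('abbb')
  [11] 4/26 → 0 ('')
  [12] 26/19 → 1 ('b')
  [13] 19/2 → 5 ('baabb')
  [14] 2/17 → 2 ('ba')
  [15] 17/8 → 4 ('baba')
  [16] 8/23 → 3 ('bab')
  [17] 23/10 → 4 ('babb')
  [18] 10/13 → 4 ('babb')
  [19] 13/25 → 1 ('b')
  [20] 25/16 → 2 ('bb')
  [21] 16/7 → 5 ('bbaba')
  [22] 7/22 → 4 ('bbab')
  [23] 22/12 → 5 ('bbabb')
  [24] 12/15 → 2 ('bb')
  [25] 15/6 → 6 ('bbbaba')
  [26] 6/5 → 3 ('bbb')

n(n+1)/2 = 27·28/2 = 378
Σ LCP = 0 + 3 + 4 + 1 + 6 + 3 + 2 + 3 + 6 + 3 + 4 + 0 + 1 + 5 + 2 + 4 + 3 + 4 + 4 + 1 + 2 + 5 + 4 + 5 + 2 + 6 + 3 = 86
distinct = 378 − 86 = 292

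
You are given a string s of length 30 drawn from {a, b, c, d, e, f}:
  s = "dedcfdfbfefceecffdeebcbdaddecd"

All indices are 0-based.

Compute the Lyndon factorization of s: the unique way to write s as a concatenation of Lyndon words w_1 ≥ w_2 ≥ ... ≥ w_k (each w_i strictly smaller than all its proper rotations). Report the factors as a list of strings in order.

["de", "d", "cfdf", "bfefceecffdee", "bcbd", "addecd"]

emit factor 1: 'de' (i=0, period=2)
emit factor 2: 'd' (i=2, period=1)
emit factor 3: 'cfdf' (i=3, period=4)
emit factor 4: 'bfefceecffdee' (i=7, period=13)
emit factor 5: 'bcbd' (i=20, period=4)
emit factor 6: 'addecd' (i=24, period=6)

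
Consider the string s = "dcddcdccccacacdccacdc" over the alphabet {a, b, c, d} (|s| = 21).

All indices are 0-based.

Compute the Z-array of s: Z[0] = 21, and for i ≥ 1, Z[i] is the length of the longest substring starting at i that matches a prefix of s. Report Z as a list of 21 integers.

[21, 0, 1, 3, 0, 2, 0, 0, 0, 0, 0, 0, 0, 0, 2, 0, 0, 0, 0, 2, 0]

Z[0]=21
i=1: i≥r, start 0; Z[1]=0
i=2: i≥r, start 0; Z[2]=1 scan→box=[2,3)
i=3: i≥r, start 0; Z[3]=3 scan→box=[3,6)
i=4: min(r-i=2, Z[1]=0)=0; Z[4]=0
i=5: min(r-i=1, Z[2]=1)=1; Z[5]=2 scan→box=[5,7)
i=6: min(r-i=1, Z[1]=0)=0; Z[6]=0
i=7: i≥r, start 0; Z[7]=0
i=8: i≥r, start 0; Z[8]=0
i=9: i≥r, start 0; Z[9]=0
i=10: i≥r, start 0; Z[10]=0
i=11: i≥r, start 0; Z[11]=0
i=12: i≥r, start 0; Z[12]=0
i=13: i≥r, start 0; Z[13]=0
i=14: i≥r, start 0; Z[14]=2 scan→box=[14,16)
i=15: min(r-i=1, Z[1]=0)=0; Z[15]=0
i=16: i≥r, start 0; Z[16]=0
i=17: i≥r, start 0; Z[17]=0
i=18: i≥r, start 0; Z[18]=0
i=19: i≥r, start 0; Z[19]=2 scan→box=[19,21)
i=20: min(r-i=1, Z[1]=0)=0; Z[20]=0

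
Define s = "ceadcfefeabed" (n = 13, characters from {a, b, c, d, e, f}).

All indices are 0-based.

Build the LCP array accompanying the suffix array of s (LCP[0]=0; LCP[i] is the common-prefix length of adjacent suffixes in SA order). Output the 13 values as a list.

[0, 1, 0, 0, 1, 0, 1, 0, 2, 1, 1, 0, 2]

rank | idx | suffix
   0 |   9 | abed
   1 |   2 | adcfefeabed
   2 |  10 | bed
   3 |   0 | ceadcfefeabed
   4 |   4 | cfefeabed
   5 |  12 | d
   6 |   3 | dcfefeabed
   7 |   8 | eabed
   8 |   1 | eadcfefeabed
   9 |  11 | ed
  10 |   6 | efeabed
  11 |   7 | feabed
  12 |   5 | fefeabed

SA = [9, 2, 10, 0, 4, 12, 3, 8, 1, 11, 6, 7, 5]
i: (SA[i-1],SA[i]) lcp shared
  1: (9,2) 1 'a'
  2: (2,10) 0 ''
  3: (10,0) 0 ''
  4: (0,4) 1 'c'
  5: (4,12) 0 ''
  6: (12,3) 1 'd'
  7: (3,8) 0 ''
  8: (8,1) 2 'ea'
  9: (1,11) 1 'e'
  10: (11,6) 1 'e'
  11: (6,7) 0 ''
  12: (7,5) 2 'fe'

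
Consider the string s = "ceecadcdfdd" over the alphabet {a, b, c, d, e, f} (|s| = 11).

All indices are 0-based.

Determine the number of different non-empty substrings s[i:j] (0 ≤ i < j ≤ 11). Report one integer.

rank | idx | suffix
   0 |   4 | adcdfdd
   1 |   3 | cadcdfdd
   2 |   6 | cdfdd
   3 |   0 | ceecadcdfdd
   4 |  10 | d
   5 |   5 | dcdfdd
   6 |   9 | dd
   7 |   7 | dfdd
   8 |   2 | ecadcdfdd
   9 |   1 | eecadcdfdd
  10 |   8 | fdd

SA = [4, 3, 6, 0, 10, 5, 9, 7, 2, 1, 8]
rank  pair      lcp
   1  s[4:],s[3:]  0  ''
   2  s[3:],s[6:]  1  'c'
   3  s[6:],s[0:]  1  'c'
   4  s[0:],s[10:]  0  ''
   5  s[10:],s[5:]  1  'd'
   6  s[5:],s[9:]  1  'd'
   7  s[9:],s[7:]  1  'd'
   8  s[7:],s[2:]  0  ''
   9  s[2:],s[1:]  1  'e'
  10  s[1:],s[8:]  0  ''

n(n+1)/2 = 11·12/2 = 66
Σ LCP = 0 + 0 + 1 + 1 + 0 + 1 + 1 + 1 + 0 + 1 + 0 = 6
distinct = 66 − 6 = 60

60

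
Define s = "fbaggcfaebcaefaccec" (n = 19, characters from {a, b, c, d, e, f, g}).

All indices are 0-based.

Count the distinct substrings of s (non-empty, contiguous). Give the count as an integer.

175

rank | idx | suffix
   0 |  14 | accec
   1 |   7 | aebcaefaccec
   2 |  11 | aefaccec
   3 |   2 | aggcfaebcaefaccec
   4 |   1 | baggcfaebcaefaccec
   5 |   9 | bcaefaccec
   6 |  18 | c
   7 |  10 | caefaccec
   8 |  15 | ccec
   9 |  16 | cec
  10 |   5 | cfaebcaefaccec
  11 |   8 | ebcaefaccec
  12 |  17 | ec
  13 |  12 | efaccec
  14 |  13 | faccec
  15 |   6 | faebcaefaccec
  16 |   0 | fbaggcfaebcaefaccec
  17 |   4 | gcfaebcaefaccec
  18 |   3 | ggcfaebcaefaccec

SA = [14, 7, 11, 2, 1, 9, 18, 10, 15, 16, 5, 8, 17, 12, 13, 6, 0, 4, 3]
i: (SA[i-1],SA[i]) lcp shared
  1: (14,7) 1 'a'
  2: (7,11) 2 'ae'
  3: (11,2) 1 'a'
  4: (2,1) 0 ''
  5: (1,9) 1 'b'
  6: (9,18) 0 ''
  7: (18,10) 1 'c'
  8: (10,15) 1 'c'
  9: (15,16) 1 'c'
  10: (16,5) 1 'c'
  11: (5,8) 0 ''
  12: (8,17) 1 'e'
  13: (17,12) 1 'e'
  14: (12,13) 0 ''
  15: (13,6) 2 'fa'
  16: (6,0) 1 'f'
  17: (0,4) 0 ''
  18: (4,3) 1 'g'

n(n+1)/2 = 19·20/2 = 190
Σ LCP = 0 + 1 + 2 + 1 + 0 + 1 + 0 + 1 + 1 + 1 + 1 + 0 + 1 + 1 + 0 + 2 + 1 + 0 + 1 = 15
distinct = 190 − 15 = 175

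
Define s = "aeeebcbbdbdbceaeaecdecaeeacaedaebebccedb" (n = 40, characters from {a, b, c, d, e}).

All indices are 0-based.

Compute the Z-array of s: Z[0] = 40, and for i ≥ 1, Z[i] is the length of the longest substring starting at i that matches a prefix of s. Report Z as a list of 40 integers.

[40, 0, 0, 0, 0, 0, 0, 0, 0, 0, 0, 0, 0, 0, 2, 0, 2, 0, 0, 0, 0, 0, 3, 0, 0, 1, 0, 2, 0, 0, 2, 0, 0, 0, 0, 0, 0, 0, 0, 0]

Z[0]=40
i=1: outside box; Z[1]=0
i=2: outside box; Z[2]=0
i=3: outside box; Z[3]=0
i=4: outside box; Z[4]=0
i=5: outside box; Z[5]=0
i=6: outside box; Z[6]=0
i=7: outside box; Z[7]=0
i=8: outside box; Z[8]=0
i=9: outside box; Z[9]=0
i=10: outside box; Z[10]=0
i=11: outside box; Z[11]=0
i=12: outside box; Z[12]=0
i=13: outside box; Z[13]=0
i=14: outside box; Z[14]=2 extend→box=[14,16)
i=15: min(r-i=1, Z[1]=0)=0; Z[15]=0
i=16: outside box; Z[16]=2 extend→box=[16,18)
i=17: min(r-i=1, Z[1]=0)=0; Z[17]=0
i=18: outside box; Z[18]=0
i=19: outside box; Z[19]=0
i=20: outside box; Z[20]=0
i=21: outside box; Z[21]=0
i=22: outside box; Z[22]=3 extend→box=[22,25)
i=23: min(r-i=2, Z[1]=0)=0; Z[23]=0
i=24: min(r-i=1, Z[2]=0)=0; Z[24]=0
i=25: outside box; Z[25]=1 extend→box=[25,26)
i=26: outside box; Z[26]=0
i=27: outside box; Z[27]=2 extend→box=[27,29)
i=28: min(r-i=1, Z[1]=0)=0; Z[28]=0
i=29: outside box; Z[29]=0
i=30: outside box; Z[30]=2 extend→box=[30,32)
i=31: min(r-i=1, Z[1]=0)=0; Z[31]=0
i=32: outside box; Z[32]=0
i=33: outside box; Z[33]=0
i=34: outside box; Z[34]=0
i=35: outside box; Z[35]=0
i=36: outside box; Z[36]=0
i=37: outside box; Z[37]=0
i=38: outside box; Z[38]=0
i=39: outside box; Z[39]=0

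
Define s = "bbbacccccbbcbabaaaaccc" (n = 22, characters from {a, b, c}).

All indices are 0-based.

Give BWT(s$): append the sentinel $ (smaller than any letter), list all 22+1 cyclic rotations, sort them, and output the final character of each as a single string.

cbaababacbb$cbcbcccacca

rank  rotation                 last
    0  $bbbacccccbbcbabaaaaccc  c
    1  aaaaccc$bbbacccccbbcbab  b
    2  aaaccc$bbbacccccbbcbaba  a
    3  aaccc$bbbacccccbbcbabaa  a
    4  abaaaaccc$bbbacccccbbcb  b
    5  accc$bbbacccccbbcbabaaa  a
    6  acccccbbcbabaaaaccc$bbb  b
    7  baaaaccc$bbbacccccbbcba  a
    8  babaaaaccc$bbbacccccbbc  c
    9  bacccccbbcbabaaaaccc$bb  b
   10  bbacccccbbcbabaaaaccc$b  b
   11  bbbacccccbbcbabaaaaccc$  $
   12  bbcbabaaaaccc$bbbaccccc  c
   13  bcbabaaaaccc$bbbacccccb  b
   14  c$bbbacccccbbcbabaaaacc  c
   15  cbabaaaaccc$bbbacccccbb  b
   16  cbbcbabaaaaccc$bbbacccc  c
   17  cc$bbbacccccbbcbabaaaac  c
   18  ccbbcbabaaaaccc$bbbaccc  c
   19  ccc$bbbacccccbbcbabaaaa  a
   20  cccbbcbabaaaaccc$bbbacc  c
   21  ccccbbcbabaaaaccc$bbbac  c
   22  cccccbbcbabaaaaccc$bbba  a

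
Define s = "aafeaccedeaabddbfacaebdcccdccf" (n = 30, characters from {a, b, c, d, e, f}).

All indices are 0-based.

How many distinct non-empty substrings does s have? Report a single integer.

sorted suffixes:
  #0 SA[0]=10  'aabddbfacaebdcccdccf'
  #1 SA[1]=0  'aafeaccedeaabddbfacaebdcccdccf'
  #2 SA[2]=11  'abddbfacaebdcccdccf'
  #3 SA[3]=17  'acaebdcccdccf'
  #4 SA[4]=4  'accedeaabddbfacaebdcccdccf'
  #5 SA[5]=19  'aebdcccdccf'
  #6 SA[6]=1  'afeaccedeaabddbfacaebdcccdccf'
  #7 SA[7]=21  'bdcccdccf'
  #8 SA[8]=12  'bddbfacaebdcccdccf'
  #9 SA[9]=15  'bfacaebdcccdccf'
  #10 SA[10]=18  'caebdcccdccf'
  #11 SA[11]=23  'cccdccf'
  #12 SA[12]=24  'ccdccf'
  #13 SA[13]=5  'ccedeaabddbfacaebdcccdccf'
  #14 SA[14]=27  'ccf'
  #15 SA[15]=25  'cdccf'
  #16 SA[16]=6  'cedeaabddbfacaebdcccdccf'
  #17 SA[17]=28  'cf'
  #18 SA[18]=14  'dbfacaebdcccdccf'
  #19 SA[19]=22  'dcccdccf'
  #20 SA[20]=26  'dccf'
  #21 SA[21]=13  'ddbfacaebdcccdccf'
  #22 SA[22]=8  'deaabddbfacaebdcccdccf'
  #23 SA[23]=9  'eaabddbfacaebdcccdccf'
  #24 SA[24]=3  'eaccedeaabddbfacaebdcccdccf'
  #25 SA[25]=20  'ebdcccdccf'
  #26 SA[26]=7  'edeaabddbfacaebdcccdccf'
  #27 SA[27]=29  'f'
  #28 SA[28]=16  'facaebdcccdccf'
  #29 SA[29]=2  'feaccedeaabddbfacaebdcccdccf'

SA = [10, 0, 11, 17, 4, 19, 1, 21, 12, 15, 18, 23, 24, 5, 27, 25, 6, 28, 14, 22, 26, 13, 8, 9, 3, 20, 7, 29, 16, 2]
i: (SA[i-1],SA[i]) lcp shared
  1: (10,0) 2 'aa'
  2: (0,11) 1 'a'
  3: (11,17) 1 'a'
  4: (17,4) 2 'ac'
  5: (4,19) 1 'a'
  6: (19,1) 1 'a'
  7: (1,21) 0 ''
  8: (21,12) 2 'bd'
  9: (12,15) 1 'b'
  10: (15,18) 0 ''
  11: (18,23) 1 'c'
  12: (23,24) 2 'cc'
  13: (24,5) 2 'cc'
  14: (5,27) 2 'cc'
  15: (27,25) 1 'c'
  16: (25,6) 1 'c'
  17: (6,28) 1 'c'
  18: (28,14) 0 ''
  19: (14,22) 1 'd'
  20: (22,26) 3 'dcc'
  21: (26,13) 1 'd'
  22: (13,8) 1 'd'
  23: (8,9) 0 ''
  24: (9,3) 2 'ea'
  25: (3,20) 1 'e'
  26: (20,7) 1 'e'
  27: (7,29) 0 ''
  28: (29,16) 1 'f'
  29: (16,2) 1 'f'

n(n+1)/2 = 30·31/2 = 465
Σ LCP = 0 + 2 + 1 + 1 + 2 + 1 + 1 + 0 + 2 + 1 + 0 + 1 + 2 + 2 + 2 + 1 + 1 + 1 + 0 + 1 + 3 + 1 + 1 + 0 + 2 + 1 + 1 + 0 + 1 + 1 = 33
distinct = 465 − 33 = 432

432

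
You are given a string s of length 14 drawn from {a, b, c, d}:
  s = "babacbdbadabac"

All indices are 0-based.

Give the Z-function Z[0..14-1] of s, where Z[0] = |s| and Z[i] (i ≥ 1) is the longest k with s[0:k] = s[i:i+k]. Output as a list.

Z[0]=14
i=1: outside box; Z[1]=0
i=2: outside box; Z[2]=2 extend→box=[2,4)
i=3: min(r-i=1, Z[1]=0)=0; Z[3]=0
i=4: outside box; Z[4]=0
i=5: outside box; Z[5]=1 extend→box=[5,6)
i=6: outside box; Z[6]=0
i=7: outside box; Z[7]=2 extend→box=[7,9)
i=8: min(r-i=1, Z[1]=0)=0; Z[8]=0
i=9: outside box; Z[9]=0
i=10: outside box; Z[10]=0
i=11: outside box; Z[11]=2 extend→box=[11,13)
i=12: min(r-i=1, Z[1]=0)=0; Z[12]=0
i=13: outside box; Z[13]=0

[14, 0, 2, 0, 0, 1, 0, 2, 0, 0, 0, 2, 0, 0]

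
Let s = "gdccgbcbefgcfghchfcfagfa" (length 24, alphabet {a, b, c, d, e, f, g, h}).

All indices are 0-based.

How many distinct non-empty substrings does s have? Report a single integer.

sorted suffixes:
  #0 SA[0]=23  'a'
  #1 SA[1]=20  'agfa'
  #2 SA[2]=5  'bcbefgcfghchfcfagfa'
  #3 SA[3]=7  'befgcfghchfcfagfa'
  #4 SA[4]=6  'cbefgcfghchfcfagfa'
  #5 SA[5]=2  'ccgbcbefgcfghchfcfagfa'
  #6 SA[6]=18  'cfagfa'
  #7 SA[7]=11  'cfghchfcfagfa'
  #8 SA[8]=3  'cgbcbefgcfghchfcfagfa'
  #9 SA[9]=15  'chfcfagfa'
  #10 SA[10]=1  'dccgbcbefgcfghchfcfagfa'
  #11 SA[11]=8  'efgcfghchfcfagfa'
  #12 SA[12]=22  'fa'
  #13 SA[13]=19  'fagfa'
  #14 SA[14]=17  'fcfagfa'
  #15 SA[15]=9  'fgcfghchfcfagfa'
  #16 SA[16]=12  'fghchfcfagfa'
  #17 SA[17]=4  'gbcbefgcfghchfcfagfa'
  #18 SA[18]=10  'gcfghchfcfagfa'
  #19 SA[19]=0  'gdccgbcbefgcfghchfcfagfa'
  #20 SA[20]=21  'gfa'
  #21 SA[21]=13  'ghchfcfagfa'
  #22 SA[22]=14  'hchfcfagfa'
  #23 SA[23]=16  'hfcfagfa'

SA = [23, 20, 5, 7, 6, 2, 18, 11, 3, 15, 1, 8, 22, 19, 17, 9, 12, 4, 10, 0, 21, 13, 14, 16]
i: (SA[i-1],SA[i]) lcp shared
  1: (23,20) 1 'a'
  2: (20,5) 0 ''
  3: (5,7) 1 'b'
  4: (7,6) 0 ''
  5: (6,2) 1 'c'
  6: (2,18) 1 'c'
  7: (18,11) 2 'cf'
  8: (11,3) 1 'c'
  9: (3,15) 1 'c'
  10: (15,1) 0 ''
  11: (1,8) 0 ''
  12: (8,22) 0 ''
  13: (22,19) 2 'fa'
  14: (19,17) 1 'f'
  15: (17,9) 1 'f'
  16: (9,12) 2 'fg'
  17: (12,4) 0 ''
  18: (4,10) 1 'g'
  19: (10,0) 1 'g'
  20: (0,21) 1 'g'
  21: (21,13) 1 'g'
  22: (13,14) 0 ''
  23: (14,16) 1 'h'

n(n+1)/2 = 24·25/2 = 300
Σ LCP = 0 + 1 + 0 + 1 + 0 + 1 + 1 + 2 + 1 + 1 + 0 + 0 + 0 + 2 + 1 + 1 + 2 + 0 + 1 + 1 + 1 + 1 + 0 + 1 = 19
distinct = 300 − 19 = 281

281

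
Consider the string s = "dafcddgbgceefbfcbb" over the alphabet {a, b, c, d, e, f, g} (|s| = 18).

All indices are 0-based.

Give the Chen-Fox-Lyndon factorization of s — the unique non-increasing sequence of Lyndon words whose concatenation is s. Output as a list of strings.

emit factor 1: 'd' (i=0, period=1)
emit factor 2: 'afcddgbgceefbfcbb' (i=1, period=17)

["d", "afcddgbgceefbfcbb"]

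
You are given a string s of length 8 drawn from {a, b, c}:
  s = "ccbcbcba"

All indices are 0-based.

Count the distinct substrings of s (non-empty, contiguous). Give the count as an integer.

rank→(start, suffix):
  0 → (7, 'a')
  1 → (6, 'ba')
  2 → (4, 'bcba')
  3 → (2, 'bcbcba')
  4 → (5, 'cba')
  5 → (3, 'cbcba')
  6 → (1, 'cbcbcba')
  7 → (0, 'ccbcbcba')

SA = [7, 6, 4, 2, 5, 3, 1, 0]
rank  pair      lcp
   1  s[7:],s[6:]  0  ''
   2  s[6:],s[4:]  1  'b'
   3  s[4:],s[2:]  3  'bcb'
   4  s[2:],s[5:]  0  ''
   5  s[5:],s[3:]  2  'cb'
   6  s[3:],s[1:]  4  'cbcb'
   7  s[1:],s[0:]  1  'c'

n(n+1)/2 = 8·9/2 = 36
Σ LCP = 0 + 0 + 1 + 3 + 0 + 2 + 4 + 1 = 11
distinct = 36 − 11 = 25

25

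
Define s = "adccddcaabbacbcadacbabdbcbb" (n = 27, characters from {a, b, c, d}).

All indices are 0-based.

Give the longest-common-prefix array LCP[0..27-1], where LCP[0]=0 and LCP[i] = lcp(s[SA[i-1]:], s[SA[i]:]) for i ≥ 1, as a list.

sorted suffixes:
  #0 SA[0]=7  'aabbacbcadacbabdbcbb'
  #1 SA[1]=8  'abbacbcadacbabdbcbb'
  #2 SA[2]=20  'abdbcbb'
  #3 SA[3]=17  'acbabdbcbb'
  #4 SA[4]=11  'acbcadacbabdbcbb'
  #5 SA[5]=15  'adacbabdbcbb'
  #6 SA[6]=0  'adccddcaabbacbcadacbabdbcbb'
  #7 SA[7]=26  'b'
  #8 SA[8]=19  'babdbcbb'
  #9 SA[9]=10  'bacbcadacbabdbcbb'
  #10 SA[10]=25  'bb'
  #11 SA[11]=9  'bbacbcadacbabdbcbb'
  #12 SA[12]=13  'bcadacbabdbcbb'
  #13 SA[13]=23  'bcbb'
  #14 SA[14]=21  'bdbcbb'
  #15 SA[15]=6  'caabbacbcadacbabdbcbb'
  #16 SA[16]=14  'cadacbabdbcbb'
  #17 SA[17]=18  'cbabdbcbb'
  #18 SA[18]=24  'cbb'
  #19 SA[19]=12  'cbcadacbabdbcbb'
  #20 SA[20]=2  'ccddcaabbacbcadacbabdbcbb'
  #21 SA[21]=3  'cddcaabbacbcadacbabdbcbb'
  #22 SA[22]=16  'dacbabdbcbb'
  #23 SA[23]=22  'dbcbb'
  #24 SA[24]=5  'dcaabbacbcadacbabdbcbb'
  #25 SA[25]=1  'dccddcaabbacbcadacbabdbcbb'
  #26 SA[26]=4  'ddcaabbacbcadacbabdbcbb'

SA = [7, 8, 20, 17, 11, 15, 0, 26, 19, 10, 25, 9, 13, 23, 21, 6, 14, 18, 24, 12, 2, 3, 16, 22, 5, 1, 4]
rank  pair      lcp
   1  s[7:],s[8:]  1  'a'
   2  s[8:],s[20:]  2  'ab'
   3  s[20:],s[17:]  1  'a'
   4  s[17:],s[11:]  3  'acb'
   5  s[11:],s[15:]  1  'a'
   6  s[15:],s[0:]  2  'ad'
   7  s[0:],s[26:]  0  ''
   8  s[26:],s[19:]  1  'b'
   9  s[19:],s[10:]  2  'ba'
  10  s[10:],s[25:]  1  'b'
  11  s[25:],s[9:]  2  'bb'
  12  s[9:],s[13:]  1  'b'
  13  s[13:],s[23:]  2  'bc'
  14  s[23:],s[21:]  1  'b'
  15  s[21:],s[6:]  0  ''
  16  s[6:],s[14:]  2  'ca'
  17  s[14:],s[18:]  1  'c'
  18  s[18:],s[24:]  2  'cb'
  19  s[24:],s[12:]  2  'cb'
  20  s[12:],s[2:]  1  'c'
  21  s[2:],s[3:]  1  'c'
  22  s[3:],s[16:]  0  ''
  23  s[16:],s[22:]  1  'd'
  24  s[22:],s[5:]  1  'd'
  25  s[5:],s[1:]  2  'dc'
  26  s[1:],s[4:]  1  'd'

[0, 1, 2, 1, 3, 1, 2, 0, 1, 2, 1, 2, 1, 2, 1, 0, 2, 1, 2, 2, 1, 1, 0, 1, 1, 2, 1]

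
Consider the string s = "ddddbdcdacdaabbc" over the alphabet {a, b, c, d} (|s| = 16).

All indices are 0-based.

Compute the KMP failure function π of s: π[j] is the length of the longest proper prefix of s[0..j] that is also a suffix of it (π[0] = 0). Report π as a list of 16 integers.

π[0] = 0
j=1 s[j]='d': π[1]=1 (border 'd')
j=2 s[j]='d': π[2]=2 (border 'dd')
j=3 s[j]='d': π[3]=3 (border 'ddd')
j=4 s[j]='b': k: 3→2→1→0; π[4]=0 (border '')
j=5 s[j]='d': π[5]=1 (border 'd')
j=6 s[j]='c': k: 1→0; π[6]=0 (border '')
j=7 s[j]='d': π[7]=1 (border 'd')
j=8 s[j]='a': k: 1→0; π[8]=0 (border '')
j=9 s[j]='c': π[9]=0 (border '')
j=10 s[j]='d': π[10]=1 (border 'd')
j=11 s[j]='a': k: 1→0; π[11]=0 (border '')
j=12 s[j]='a': π[12]=0 (border '')
j=13 s[j]='b': π[13]=0 (border '')
j=14 s[j]='b': π[14]=0 (border '')
j=15 s[j]='c': π[15]=0 (border '')

[0, 1, 2, 3, 0, 1, 0, 1, 0, 0, 1, 0, 0, 0, 0, 0]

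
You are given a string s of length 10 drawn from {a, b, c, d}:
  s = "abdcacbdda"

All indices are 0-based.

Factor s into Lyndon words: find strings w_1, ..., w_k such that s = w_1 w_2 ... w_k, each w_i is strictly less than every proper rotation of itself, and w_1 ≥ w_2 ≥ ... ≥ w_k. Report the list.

["abdcacbdd", "a"]

emit factor 1: 'abdcacbdd' (i=0, period=9)
emit factor 2: 'a' (i=9, period=1)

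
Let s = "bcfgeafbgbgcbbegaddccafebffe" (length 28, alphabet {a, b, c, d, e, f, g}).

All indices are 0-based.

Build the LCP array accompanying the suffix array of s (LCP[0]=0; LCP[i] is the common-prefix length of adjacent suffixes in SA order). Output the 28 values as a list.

[0, 1, 2, 0, 1, 1, 1, 1, 2, 0, 1, 1, 1, 0, 1, 0, 1, 1, 1, 0, 1, 2, 1, 1, 0, 1, 1, 1]

rank→(start, suffix):
  0 → (16, 'addccafebffe')
  1 → (5, 'afbgbgcbbegaddccafebffe')
  2 → (21, 'afebffe')
  3 → (12, 'bbegaddccafebffe')
  4 → (0, 'bcfgeafbgbgcbbegaddccafebffe')
  5 → (13, 'begaddccafebffe')
  6 → (24, 'bffe')
  7 → (7, 'bgbgcbbegaddccafebffe')
  8 → (9, 'bgcbbegaddccafebffe')
  9 → (20, 'cafebffe')
  10 → (11, 'cbbegaddccafebffe')
  11 → (19, 'ccafebffe')
  12 → (1, 'cfgeafbgbgcbbegaddccafebffe')
  13 → (18, 'dccafebffe')
  14 → (17, 'ddccafebffe')
  15 → (27, 'e')
  16 → (4, 'eafbgbgcbbegaddccafebffe')
  17 → (23, 'ebffe')
  18 → (14, 'egaddccafebffe')
  19 → (6, 'fbgbgcbbegaddccafebffe')
  20 → (26, 'fe')
  21 → (22, 'febffe')
  22 → (25, 'ffe')
  23 → (2, 'fgeafbgbgcbbegaddccafebffe')
  24 → (15, 'gaddccafebffe')
  25 → (8, 'gbgcbbegaddccafebffe')
  26 → (10, 'gcbbegaddccafebffe')
  27 → (3, 'geafbgbgcbbegaddccafebffe')

SA = [16, 5, 21, 12, 0, 13, 24, 7, 9, 20, 11, 19, 1, 18, 17, 27, 4, 23, 14, 6, 26, 22, 25, 2, 15, 8, 10, 3]
[i] adj suffixes → lcp
  [1] 16/5 → 1 ('a')
  [2] 5/21 → 2 ('af')
  [3] 21/12 → 0 ('')
  [4] 12/0 → 1 ('b')
  [5] 0/13 → 1 ('b')
  [6] 13/24 → 1 ('b')
  [7] 24/7 → 1 ('b')
  [8] 7/9 → 2 ('bg')
  [9] 9/20 → 0 ('')
  [10] 20/11 → 1 ('c')
  [11] 11/19 → 1 ('c')
  [12] 19/1 → 1 ('c')
  [13] 1/18 → 0 ('')
  [14] 18/17 → 1 ('d')
  [15] 17/27 → 0 ('')
  [16] 27/4 → 1 ('e')
  [17] 4/23 → 1 ('e')
  [18] 23/14 → 1 ('e')
  [19] 14/6 → 0 ('')
  [20] 6/26 → 1 ('f')
  [21] 26/22 → 2 ('fe')
  [22] 22/25 → 1 ('f')
  [23] 25/2 → 1 ('f')
  [24] 2/15 → 0 ('')
  [25] 15/8 → 1 ('g')
  [26] 8/10 → 1 ('g')
  [27] 10/3 → 1 ('g')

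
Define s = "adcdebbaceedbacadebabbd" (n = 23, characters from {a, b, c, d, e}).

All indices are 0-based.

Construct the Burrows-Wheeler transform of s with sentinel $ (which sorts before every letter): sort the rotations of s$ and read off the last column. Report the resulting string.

rank  rotation                  last
    0  $adcdebbaceedbacadebabbd  d
    1  abbd$adcdebbaceedbacadeb  b
    2  acadebabbd$adcdebbaceedb  b
    3  aceedbacadebabbd$adcdebb  b
    4  adcdebbaceedbacadebabbd$  $
    5  adebabbd$adcdebbaceedbac  c
    6  babbd$adcdebbaceedbacade  e
    7  bacadebabbd$adcdebbaceed  d
    8  baceedbacadebabbd$adcdeb  b
    9  bbaceedbacadebabbd$adcde  e
   10  bbd$adcdebbaceedbacadeba  a
   11  bd$adcdebbaceedbacadebab  b
   12  cadebabbd$adcdebbaceedba  a
   13  cdebbaceedbacadebabbd$ad  d
   14  ceedbacadebabbd$adcdebba  a
   15  d$adcdebbaceedbacadebabb  b
   16  dbacadebabbd$adcdebbacee  e
   17  dcdebbaceedbacadebabbd$a  a
   18  debabbd$adcdebbaceedbaca  a
   19  debbaceedbacadebabbd$adc  c
   20  ebabbd$adcdebbaceedbacad  d
   21  ebbaceedbacadebabbd$adcd  d
   22  edbacadebabbd$adcdebbace  e
   23  eedbacadebabbd$adcdebbac  c

dbbb$cedbeabadabeaacddec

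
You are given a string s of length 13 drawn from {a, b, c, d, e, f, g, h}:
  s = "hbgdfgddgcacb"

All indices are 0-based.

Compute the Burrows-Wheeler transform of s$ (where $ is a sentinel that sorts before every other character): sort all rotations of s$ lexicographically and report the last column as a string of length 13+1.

rank  rotation        last
    0  $hbgdfgddgcacb  b
    1  acb$hbgdfgddgc  c
    2  b$hbgdfgddgcac  c
    3  bgdfgddgcacb$h  h
    4  cacb$hbgdfgddg  g
    5  cb$hbgdfgddgca  a
    6  ddgcacb$hbgdfg  g
    7  dfgddgcacb$hbg  g
    8  dgcacb$hbgdfgd  d
    9  fgddgcacb$hbgd  d
   10  gcacb$hbgdfgdd  d
   11  gddgcacb$hbgdf  f
   12  gdfgddgcacb$hb  b
   13  hbgdfgddgcacb$  $

bcchgaggdddfb$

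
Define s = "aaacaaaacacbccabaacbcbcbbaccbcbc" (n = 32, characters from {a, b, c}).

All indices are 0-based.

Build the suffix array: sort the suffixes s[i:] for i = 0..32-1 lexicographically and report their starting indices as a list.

rank | idx | suffix
   0 |   4 | aaaacacbccabaacbcbcbbaccbcbc
   1 |   0 | aaacaaaacacbccabaacbcbcbbaccbcbc
   2 |   5 | aaacacbccabaacbcbcbbaccbcbc
   3 |   1 | aacaaaacacbccabaacbcbcbbaccbcbc
   4 |   6 | aacacbccabaacbcbcbbaccbcbc
   5 |  16 | aacbcbcbbaccbcbc
   6 |  14 | abaacbcbcbbaccbcbc
   7 |   2 | acaaaacacbccabaacbcbcbbaccbcbc
   8 |   7 | acacbccabaacbcbcbbaccbcbc
   9 |  17 | acbcbcbbaccbcbc
  10 |   9 | acbccabaacbcbcbbaccbcbc
  11 |  25 | accbcbc
  12 |  15 | baacbcbcbbaccbcbc
  13 |  24 | baccbcbc
  14 |  23 | bbaccbcbc
  15 |  30 | bc
  16 |  21 | bcbbaccbcbc
  17 |  28 | bcbc
  18 |  19 | bcbcbbaccbcbc
  19 |  11 | bccabaacbcbcbbaccbcbc
  20 |  31 | c
  21 |   3 | caaaacacbccabaacbcbcbbaccbcbc
  22 |  13 | cabaacbcbcbbaccbcbc
  23 |   8 | cacbccabaacbcbcbbaccbcbc
  24 |  22 | cbbaccbcbc
  25 |  29 | cbc
  26 |  20 | cbcbbaccbcbc
  27 |  27 | cbcbc
  28 |  18 | cbcbcbbaccbcbc
  29 |  10 | cbccabaacbcbcbbaccbcbc
  30 |  12 | ccabaacbcbcbbaccbcbc
  31 |  26 | ccbcbc

[4, 0, 5, 1, 6, 16, 14, 2, 7, 17, 9, 25, 15, 24, 23, 30, 21, 28, 19, 11, 31, 3, 13, 8, 22, 29, 20, 27, 18, 10, 12, 26]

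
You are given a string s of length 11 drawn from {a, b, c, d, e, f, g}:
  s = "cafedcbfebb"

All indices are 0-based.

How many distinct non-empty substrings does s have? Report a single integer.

rank→(start, suffix):
  0 → (1, 'afedcbfebb')
  1 → (10, 'b')
  2 → (9, 'bb')
  3 → (6, 'bfebb')
  4 → (0, 'cafedcbfebb')
  5 → (5, 'cbfebb')
  6 → (4, 'dcbfebb')
  7 → (8, 'ebb')
  8 → (3, 'edcbfebb')
  9 → (7, 'febb')
  10 → (2, 'fedcbfebb')

SA = [1, 10, 9, 6, 0, 5, 4, 8, 3, 7, 2]
i: (SA[i-1],SA[i]) lcp shared
  1: (1,10) 0 ''
  2: (10,9) 1 'b'
  3: (9,6) 1 'b'
  4: (6,0) 0 ''
  5: (0,5) 1 'c'
  6: (5,4) 0 ''
  7: (4,8) 0 ''
  8: (8,3) 1 'e'
  9: (3,7) 0 ''
  10: (7,2) 2 'fe'

n(n+1)/2 = 11·12/2 = 66
Σ LCP = 0 + 0 + 1 + 1 + 0 + 1 + 0 + 0 + 1 + 0 + 2 = 6
distinct = 66 − 6 = 60

60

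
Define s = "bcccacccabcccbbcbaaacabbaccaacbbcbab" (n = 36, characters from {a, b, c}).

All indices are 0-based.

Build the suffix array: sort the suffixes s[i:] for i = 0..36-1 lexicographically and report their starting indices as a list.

[17, 18, 27, 34, 21, 8, 19, 28, 24, 4, 35, 16, 33, 23, 22, 13, 30, 14, 31, 0, 9, 26, 20, 7, 3, 15, 32, 12, 29, 25, 6, 2, 11, 5, 1, 10]

rank→(start, suffix):
  0 → (17, 'aaacabbaccaacbbcbab')
  1 → (18, 'aacabbaccaacbbcbab')
  2 → (27, 'aacbbcbab')
  3 → (34, 'ab')
  4 → (21, 'abbaccaacbbcbab')
  5 → (8, 'abcccbbcbaaacabbaccaacbbcbab')
  6 → (19, 'acabbaccaacbbcbab')
  7 → (28, 'acbbcbab')
  8 → (24, 'accaacbbcbab')
  9 → (4, 'acccabcccbbcbaaacabbaccaacbbcbab')
  10 → (35, 'b')
  11 → (16, 'baaacabbaccaacbbcbab')
  12 → (33, 'bab')
  13 → (23, 'baccaacbbcbab')
  14 → (22, 'bbaccaacbbcbab')
  15 → (13, 'bbcbaaacabbaccaacbbcbab')
  16 → (30, 'bbcbab')
  17 → (14, 'bcbaaacabbaccaacbbcbab')
  18 → (31, 'bcbab')
  19 → (0, 'bcccacccabcccbbcbaaacabbaccaacbbcbab')
  20 → (9, 'bcccbbcbaaacabbaccaacbbcbab')
  21 → (26, 'caacbbcbab')
  22 → (20, 'cabbaccaacbbcbab')
  23 → (7, 'cabcccbbcbaaacabbaccaacbbcbab')
  24 → (3, 'cacccabcccbbcbaaacabbaccaacbbcbab')
  25 → (15, 'cbaaacabbaccaacbbcbab')
  26 → (32, 'cbab')
  27 → (12, 'cbbcbaaacabbaccaacbbcbab')
  28 → (29, 'cbbcbab')
  29 → (25, 'ccaacbbcbab')
  30 → (6, 'ccabcccbbcbaaacabbaccaacbbcbab')
  31 → (2, 'ccacccabcccbbcbaaacabbaccaacbbcbab')
  32 → (11, 'ccbbcbaaacabbaccaacbbcbab')
  33 → (5, 'cccabcccbbcbaaacabbaccaacbbcbab')
  34 → (1, 'cccacccabcccbbcbaaacabbaccaacbbcbab')
  35 → (10, 'cccbbcbaaacabbaccaacbbcbab')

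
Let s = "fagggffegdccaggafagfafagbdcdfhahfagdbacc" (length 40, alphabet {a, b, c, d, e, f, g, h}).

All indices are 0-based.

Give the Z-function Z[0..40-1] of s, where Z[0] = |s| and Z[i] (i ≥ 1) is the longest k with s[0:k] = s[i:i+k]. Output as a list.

[40, 0, 0, 0, 0, 1, 1, 0, 0, 0, 0, 0, 0, 0, 0, 0, 3, 0, 0, 2, 0, 3, 0, 0, 0, 0, 0, 0, 1, 0, 0, 0, 3, 0, 0, 0, 0, 0, 0, 0]

Z[0]=40
i=1: outside box; Z[1]=0
i=2: outside box; Z[2]=0
i=3: outside box; Z[3]=0
i=4: outside box; Z[4]=0
i=5: outside box; Z[5]=1 extend→box=[5,6)
i=6: outside box; Z[6]=1 extend→box=[6,7)
i=7: outside box; Z[7]=0
i=8: outside box; Z[8]=0
i=9: outside box; Z[9]=0
i=10: outside box; Z[10]=0
i=11: outside box; Z[11]=0
i=12: outside box; Z[12]=0
i=13: outside box; Z[13]=0
i=14: outside box; Z[14]=0
i=15: outside box; Z[15]=0
i=16: outside box; Z[16]=3 extend→box=[16,19)
i=17: min(r-i=2, Z[1]=0)=0; Z[17]=0
i=18: min(r-i=1, Z[2]=0)=0; Z[18]=0
i=19: outside box; Z[19]=2 extend→box=[19,21)
i=20: min(r-i=1, Z[1]=0)=0; Z[20]=0
i=21: outside box; Z[21]=3 extend→box=[21,24)
i=22: min(r-i=2, Z[1]=0)=0; Z[22]=0
i=23: min(r-i=1, Z[2]=0)=0; Z[23]=0
i=24: outside box; Z[24]=0
i=25: outside box; Z[25]=0
i=26: outside box; Z[26]=0
i=27: outside box; Z[27]=0
i=28: outside box; Z[28]=1 extend→box=[28,29)
i=29: outside box; Z[29]=0
i=30: outside box; Z[30]=0
i=31: outside box; Z[31]=0
i=32: outside box; Z[32]=3 extend→box=[32,35)
i=33: min(r-i=2, Z[1]=0)=0; Z[33]=0
i=34: min(r-i=1, Z[2]=0)=0; Z[34]=0
i=35: outside box; Z[35]=0
i=36: outside box; Z[36]=0
i=37: outside box; Z[37]=0
i=38: outside box; Z[38]=0
i=39: outside box; Z[39]=0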